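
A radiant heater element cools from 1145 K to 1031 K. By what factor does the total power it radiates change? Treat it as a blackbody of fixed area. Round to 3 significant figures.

P ∝ T⁴, so P₂/P₁ = (T₂/T₁)⁴ = (1031/1145)⁴ = (0.900437)⁴ = 0.657.

P₂/P₁ ≈ 0.657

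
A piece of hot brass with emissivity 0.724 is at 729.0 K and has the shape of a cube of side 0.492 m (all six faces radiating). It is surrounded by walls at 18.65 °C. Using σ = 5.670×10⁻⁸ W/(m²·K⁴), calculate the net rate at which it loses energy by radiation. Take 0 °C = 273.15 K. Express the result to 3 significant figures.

Surroundings: T = 18.65 °C + 273.15 = 291.80 K.
Area A = 6s² = 6×(0.492 m)² = 1.45238 m².
Net radiated power P_net = εσA(T⁴ − T₀⁴) = 0.724×5.670×10⁻⁸×1.45238×(729.0⁴ − 291.80⁴).
T⁴ − T₀⁴ = 2.82430×10¹¹ − 7.25005×10⁹ = 2.75180×10¹¹ K⁴, so P_net = 1.64×10⁴ W.

Net loss ≈ 1.64×10⁴ W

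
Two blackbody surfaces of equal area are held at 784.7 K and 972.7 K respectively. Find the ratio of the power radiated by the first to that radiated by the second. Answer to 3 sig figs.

With equal areas, P₁/P₂ = (T₁/T₂)⁴ = (784.7/972.7)⁴ = 0.424.

P₁/P₂ ≈ 0.424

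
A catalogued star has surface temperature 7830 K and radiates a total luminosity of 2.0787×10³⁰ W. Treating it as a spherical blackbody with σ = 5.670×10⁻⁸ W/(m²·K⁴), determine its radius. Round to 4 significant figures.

L = 4πR²σT⁴ ⇒ R = √(L/(4πσT⁴)).
σT⁴ = 2.13123×10⁸ W/m², so R = √(2.0787×10³⁰/(4π×2.13123×10⁸)) = 2.786×10¹⁰ m.

R ≈ 2.786×10¹⁰ m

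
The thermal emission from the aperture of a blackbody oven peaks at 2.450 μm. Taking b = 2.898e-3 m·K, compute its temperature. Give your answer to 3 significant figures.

T ≈ 1.18×10³ K

Wien's law gives T = b/λ_max = (2.898×10⁻³ m·K)/(2.450×10⁻⁶ m) = 1.18×10³ K.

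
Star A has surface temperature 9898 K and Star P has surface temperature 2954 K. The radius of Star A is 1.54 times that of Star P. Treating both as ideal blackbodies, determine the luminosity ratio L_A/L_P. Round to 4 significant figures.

L ∝ R²T⁴, so L_A/L_P = (R_A/R_P)²(T_A/T_P)⁴ = (1.54)² × (9898/2954)⁴ = 2.3716 × 126.051 = 298.9.

L_A/L_P ≈ 298.9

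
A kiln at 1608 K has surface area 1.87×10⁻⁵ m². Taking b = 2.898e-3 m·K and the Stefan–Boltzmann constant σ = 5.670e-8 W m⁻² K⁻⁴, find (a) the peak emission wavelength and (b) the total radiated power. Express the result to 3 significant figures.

(a) λ_max = b/T = 2.898×10⁻³/1608 = 1.802×10⁻⁶ m = 1.80 μm.
Area A = 1.87×10⁻⁵ m².
(b) P = σAT⁴ = 5.670×10⁻⁸×1.87×10⁻⁵×(1608)⁴ = 7.09 W.

λ_max ≈ 1.80 μm; P ≈ 7.09 W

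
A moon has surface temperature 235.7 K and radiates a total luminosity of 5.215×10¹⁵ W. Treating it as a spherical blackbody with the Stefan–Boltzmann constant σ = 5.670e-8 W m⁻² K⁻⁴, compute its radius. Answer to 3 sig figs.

R ≈ 1.54×10⁶ m

L = 4πR²σT⁴ ⇒ R = √(L/(4πσT⁴)).
σT⁴ = 174.993 W/m², so R = √(5.215×10¹⁵/(4π×174.993)) = 1.54×10⁶ m.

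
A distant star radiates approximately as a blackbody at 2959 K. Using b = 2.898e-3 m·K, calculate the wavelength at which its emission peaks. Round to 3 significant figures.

Wien's displacement law: λ_max = b/T = (2.898×10⁻³ m·K)/(2959 K) = 9.794×10⁻⁷ m.
That is 0.979 μm, in the infrared range.

λ_max ≈ 0.979 μm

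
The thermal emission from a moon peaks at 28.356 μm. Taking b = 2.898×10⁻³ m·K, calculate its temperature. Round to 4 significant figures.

Wien's law gives T = b/λ_max = (2.898×10⁻³ m·K)/(2.8356×10⁻⁵ m) = 102.2 K.

T ≈ 102.2 K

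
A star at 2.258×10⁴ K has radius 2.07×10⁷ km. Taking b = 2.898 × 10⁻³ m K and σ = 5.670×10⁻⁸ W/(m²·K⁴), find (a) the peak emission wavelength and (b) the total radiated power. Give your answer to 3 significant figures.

λ_max ≈ 128 nm; P ≈ 7.94×10³¹ W

(a) λ_max = b/T = 2.898×10⁻³/2.258×10⁴ = 1.283×10⁻⁷ m = 128 nm.
Surface area A = 4πR² = 4π(2.07×10¹⁰ m)² = 5.38456×10²¹ m².
(b) P = σAT⁴ = 5.670×10⁻⁸×5.38456×10²¹×(2.258×10⁴)⁴ = 7.94×10³¹ W.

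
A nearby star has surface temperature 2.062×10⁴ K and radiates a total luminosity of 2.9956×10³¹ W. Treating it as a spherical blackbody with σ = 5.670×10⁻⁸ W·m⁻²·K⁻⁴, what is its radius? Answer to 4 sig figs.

R ≈ 1.525×10¹⁰ m

L = 4πR²σT⁴ ⇒ R = √(L/(4πσT⁴)).
σT⁴ = 1.02503×10¹⁰ W/m², so R = √(2.9956×10³¹/(4π×1.02503×10¹⁰)) = 1.525×10¹⁰ m.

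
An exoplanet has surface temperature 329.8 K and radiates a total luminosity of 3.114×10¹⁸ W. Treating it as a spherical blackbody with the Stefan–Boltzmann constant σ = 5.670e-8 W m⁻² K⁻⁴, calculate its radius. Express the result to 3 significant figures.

R ≈ 1.92×10⁷ m

L = 4πR²σT⁴ ⇒ R = √(L/(4πσT⁴)).
σT⁴ = 670.789 W/m², so R = √(3.114×10¹⁸/(4π×670.789)) = 1.92×10⁷ m.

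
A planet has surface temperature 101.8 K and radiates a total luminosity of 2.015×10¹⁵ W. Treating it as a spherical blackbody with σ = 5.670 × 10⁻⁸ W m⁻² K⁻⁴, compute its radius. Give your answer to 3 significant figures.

R ≈ 5.13×10⁶ m

L = 4πR²σT⁴ ⇒ R = √(L/(4πσT⁴)).
σT⁴ = 6.08940 W/m², so R = √(2.015×10¹⁵/(4π×6.08940)) = 5.13×10⁶ m.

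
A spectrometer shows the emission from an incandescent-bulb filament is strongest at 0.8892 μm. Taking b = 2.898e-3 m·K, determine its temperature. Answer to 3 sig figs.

Wien's law gives T = b/λ_max = (2.898×10⁻³ m·K)/(8.892×10⁻⁷ m) = 3.26×10³ K.

T ≈ 3.26×10³ K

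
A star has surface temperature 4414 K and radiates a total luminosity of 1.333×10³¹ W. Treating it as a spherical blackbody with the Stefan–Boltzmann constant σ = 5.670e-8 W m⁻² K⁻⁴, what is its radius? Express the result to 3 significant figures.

R ≈ 2.22×10¹¹ m

L = 4πR²σT⁴ ⇒ R = √(L/(4πσT⁴)).
σT⁴ = 2.15235×10⁷ W/m², so R = √(1.333×10³¹/(4π×2.15235×10⁷)) = 2.22×10¹¹ m.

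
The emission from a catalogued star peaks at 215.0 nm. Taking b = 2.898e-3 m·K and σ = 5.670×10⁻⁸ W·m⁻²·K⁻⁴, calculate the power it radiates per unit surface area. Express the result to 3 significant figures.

Wien's law: T = b/λ_max = 2.898×10⁻³/2.150×10⁻⁷ = 13479.1 K.
Then I = σT⁴ = 5.670×10⁻⁸×(13479.1)⁴ = 1.87×10⁹ W/m².

I ≈ 1.87×10⁹ W/m²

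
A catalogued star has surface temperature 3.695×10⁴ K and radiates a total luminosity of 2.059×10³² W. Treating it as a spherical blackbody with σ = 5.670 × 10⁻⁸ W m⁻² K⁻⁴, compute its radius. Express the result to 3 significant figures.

L = 4πR²σT⁴ ⇒ R = √(L/(4πσT⁴)).
σT⁴ = 1.05692×10¹¹ W/m², so R = √(2.059×10³²/(4π×1.05692×10¹¹)) = 1.25×10¹⁰ m.

R ≈ 1.25×10¹⁰ m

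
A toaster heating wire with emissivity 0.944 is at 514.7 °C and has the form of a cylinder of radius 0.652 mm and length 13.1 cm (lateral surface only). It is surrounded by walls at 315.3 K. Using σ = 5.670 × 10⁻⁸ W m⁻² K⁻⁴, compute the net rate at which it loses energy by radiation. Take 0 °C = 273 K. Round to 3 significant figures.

Net loss ≈ 10.8 W

T = 514.7 °C + 273 = 787.7 K.
Lateral area A = 2πrL = 2π×6.52×10⁻⁴×0.131 = 5.36659×10⁻⁴ m².
Net radiated power P_net = εσA(T⁴ − T₀⁴) = 0.944×5.670×10⁻⁸×5.36659×10⁻⁴×(787.7⁴ − 315.3⁴).
T⁴ − T₀⁴ = 3.84985×10¹¹ − 9.88316×10⁹ = 3.75102×10¹¹ K⁴, so P_net = 10.8 W.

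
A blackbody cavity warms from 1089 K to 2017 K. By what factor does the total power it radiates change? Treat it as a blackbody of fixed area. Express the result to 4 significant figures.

P₂/P₁ ≈ 11.77

P ∝ T⁴, so P₂/P₁ = (T₂/T₁)⁴ = (2017/1089)⁴ = (1.85216)⁴ = 11.77.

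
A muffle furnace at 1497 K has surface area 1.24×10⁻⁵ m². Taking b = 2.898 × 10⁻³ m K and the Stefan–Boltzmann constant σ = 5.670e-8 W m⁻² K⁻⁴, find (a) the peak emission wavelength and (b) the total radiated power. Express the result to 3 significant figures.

λ_max ≈ 1.94×10³ nm; P ≈ 3.53 W

(a) λ_max = b/T = 2.898×10⁻³/1497 = 1.936×10⁻⁶ m = 1.94×10³ nm.
Area A = 1.24×10⁻⁵ m².
(b) P = σAT⁴ = 5.670×10⁻⁸×1.24×10⁻⁵×(1497)⁴ = 3.53 W.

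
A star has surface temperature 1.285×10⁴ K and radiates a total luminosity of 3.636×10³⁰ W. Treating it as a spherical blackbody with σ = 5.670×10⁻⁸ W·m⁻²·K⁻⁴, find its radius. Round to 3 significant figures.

R ≈ 1.37×10¹⁰ m

L = 4πR²σT⁴ ⇒ R = √(L/(4πσT⁴)).
σT⁴ = 1.54595×10⁹ W/m², so R = √(3.636×10³⁰/(4π×1.54595×10⁹)) = 1.37×10¹⁰ m.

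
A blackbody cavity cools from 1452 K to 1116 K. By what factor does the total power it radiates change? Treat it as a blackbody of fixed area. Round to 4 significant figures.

P ∝ T⁴, so P₂/P₁ = (T₂/T₁)⁴ = (1116/1452)⁴ = (0.768595)⁴ = 0.3490.

P₂/P₁ ≈ 0.3490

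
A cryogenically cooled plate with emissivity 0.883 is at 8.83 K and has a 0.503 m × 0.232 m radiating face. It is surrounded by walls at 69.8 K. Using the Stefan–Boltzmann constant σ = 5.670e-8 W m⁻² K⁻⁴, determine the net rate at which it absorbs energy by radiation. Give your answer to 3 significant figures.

Net gain ≈ 0.139 W

Area A = 0.503 × 0.232 = 0.116696 m².
Net radiated power P_net = εσA(T⁴ − T₀⁴) = 0.883×5.670×10⁻⁸×0.116696×(8.83⁴ − 69.8⁴).
T⁴ − T₀⁴ = 6079.15 − 2.37368×10⁷ = -2.37307×10⁷ K⁴, so P_net = -0.139 W — negative, meaning a net gain of 0.139 W.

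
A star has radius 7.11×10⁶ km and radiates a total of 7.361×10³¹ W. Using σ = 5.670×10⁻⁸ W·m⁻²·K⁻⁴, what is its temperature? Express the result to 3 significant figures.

T ≈ 3.78×10⁴ K

Surface area A = 4πR² = 4π(7.11×10⁹ m)² = 6.35256×10²⁰ m².
P = σAT⁴ ⇒ T = (P/(σA))^(1/4) = (7.361×10³¹/(5.670×10⁻⁸×6.35256×10²⁰))^(1/4) = 3.78×10⁴ K.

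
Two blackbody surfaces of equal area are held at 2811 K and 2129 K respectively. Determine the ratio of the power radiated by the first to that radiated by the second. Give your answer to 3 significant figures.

P₁/P₂ ≈ 3.04

With equal areas, P₁/P₂ = (T₁/T₂)⁴ = (2811/2129)⁴ = 3.04.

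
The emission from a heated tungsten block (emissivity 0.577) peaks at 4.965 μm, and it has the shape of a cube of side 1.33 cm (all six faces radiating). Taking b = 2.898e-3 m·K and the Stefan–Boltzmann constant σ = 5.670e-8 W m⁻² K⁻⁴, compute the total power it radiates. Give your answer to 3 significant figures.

Wien's law: T = b/λ_max = 2.898×10⁻³/4.965×10⁻⁶ = 583.686 K.
Area A = 6s² = 6×(0.0133 m)² = 1.06134×10⁻³ m².
Then P = εσAT⁴ = 0.577×5.670×10⁻⁸×1.06134×10⁻³×(583.686)⁴ = 4.03 W.

P ≈ 4.03 W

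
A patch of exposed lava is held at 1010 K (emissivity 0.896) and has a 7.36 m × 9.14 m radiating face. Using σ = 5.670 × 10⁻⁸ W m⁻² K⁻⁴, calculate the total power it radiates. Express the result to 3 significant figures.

P ≈ 3.56×10⁶ W

Area A = 7.36 × 9.14 = 67.2704 m².
P = εσAT⁴ = 0.896 × 5.670×10⁻⁸ × 67.2704 × (1010)⁴ = 3.56×10⁶ W.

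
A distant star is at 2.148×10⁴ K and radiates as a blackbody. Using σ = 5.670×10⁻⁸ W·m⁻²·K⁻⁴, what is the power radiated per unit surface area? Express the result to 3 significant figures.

Stefan–Boltzmann: I = σT⁴ = 5.670×10⁻⁸ × (2.148×10⁴)⁴ = 1.21×10¹⁰ W/m².

I ≈ 1.21×10¹⁰ W/m²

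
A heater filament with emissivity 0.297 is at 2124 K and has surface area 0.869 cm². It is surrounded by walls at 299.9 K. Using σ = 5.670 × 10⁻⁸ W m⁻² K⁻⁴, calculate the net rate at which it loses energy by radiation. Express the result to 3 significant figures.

Net loss ≈ 29.8 W

Area A = 0.869 cm² = 8.69×10⁻⁵ m².
Net radiated power P_net = εσA(T⁴ − T₀⁴) = 0.297×5.670×10⁻⁸×8.69×10⁻⁵×(2124⁴ − 299.9⁴).
T⁴ − T₀⁴ = 2.03525×10¹³ − 8.08921×10⁹ = 2.03444×10¹³ K⁴, so P_net = 29.8 W.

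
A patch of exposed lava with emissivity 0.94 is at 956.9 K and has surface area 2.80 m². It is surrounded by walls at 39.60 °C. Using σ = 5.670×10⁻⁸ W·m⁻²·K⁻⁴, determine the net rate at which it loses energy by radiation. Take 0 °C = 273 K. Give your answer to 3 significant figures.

Surroundings: T = 39.60 °C + 273 = 312.60 K.
Area A = 2.80 m².
Net radiated power P_net = εσA(T⁴ − T₀⁴) = 0.94×5.670×10⁻⁸×2.80×(956.9⁴ − 312.60⁴).
T⁴ − T₀⁴ = 8.38429×10¹¹ − 9.54896×10⁹ = 8.28880×10¹¹ K⁴, so P_net = 1.24×10⁵ W.

Net loss ≈ 1.24×10⁵ W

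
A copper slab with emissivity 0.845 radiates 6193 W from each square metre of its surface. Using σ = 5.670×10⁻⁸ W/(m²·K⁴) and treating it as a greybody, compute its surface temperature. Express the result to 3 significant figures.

I = εσT⁴, so T = (I/εσ)^(1/4) = (6193/(0.845×5.670×10⁻⁸))^(1/4) = 600 K.

T ≈ 600 K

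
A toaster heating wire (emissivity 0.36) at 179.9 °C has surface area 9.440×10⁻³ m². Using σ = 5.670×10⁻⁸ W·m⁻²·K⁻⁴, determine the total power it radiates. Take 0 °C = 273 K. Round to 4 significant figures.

P ≈ 8.107 W

T = 179.9 °C + 273 = 452.9 K.
Area A = 9.440×10⁻³ m².
P = εσAT⁴ = 0.36 × 5.670×10⁻⁸ × 9.440×10⁻³ × (452.9)⁴ = 8.107 W.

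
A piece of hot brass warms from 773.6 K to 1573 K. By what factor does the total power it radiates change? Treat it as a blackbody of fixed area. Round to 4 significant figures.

P₂/P₁ ≈ 17.09

P ∝ T⁴, so P₂/P₁ = (T₂/T₁)⁴ = (1573/773.6)⁴ = (2.03335)⁴ = 17.09.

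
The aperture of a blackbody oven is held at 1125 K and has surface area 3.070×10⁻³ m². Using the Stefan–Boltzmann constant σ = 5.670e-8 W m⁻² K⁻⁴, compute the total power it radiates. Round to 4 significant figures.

P ≈ 278.8 W

Area A = 3.070×10⁻³ m².
P = σAT⁴ = 5.670×10⁻⁸ × 3.070×10⁻³ × (1125)⁴ = 278.8 W.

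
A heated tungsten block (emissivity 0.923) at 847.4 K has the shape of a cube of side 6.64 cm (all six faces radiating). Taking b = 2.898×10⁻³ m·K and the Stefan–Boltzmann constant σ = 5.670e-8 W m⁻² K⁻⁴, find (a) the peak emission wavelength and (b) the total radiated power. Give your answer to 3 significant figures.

(a) λ_max = b/T = 2.898×10⁻³/847.4 = 3.420×10⁻⁶ m = 3.42 μm.
Area A = 6s² = 6×(0.0664 m)² = 0.0264538 m².
(b) P = εσAT⁴ = 0.923×5.670×10⁻⁸×0.0264538×(847.4)⁴ = 714 W.

λ_max ≈ 3.42 μm; P ≈ 714 W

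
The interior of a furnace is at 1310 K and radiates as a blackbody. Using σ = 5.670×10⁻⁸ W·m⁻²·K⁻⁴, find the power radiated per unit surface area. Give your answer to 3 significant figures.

Stefan–Boltzmann: I = σT⁴ = 5.670×10⁻⁸ × (1310)⁴ = 1.67×10⁵ W/m².

I ≈ 1.67×10⁵ W/m²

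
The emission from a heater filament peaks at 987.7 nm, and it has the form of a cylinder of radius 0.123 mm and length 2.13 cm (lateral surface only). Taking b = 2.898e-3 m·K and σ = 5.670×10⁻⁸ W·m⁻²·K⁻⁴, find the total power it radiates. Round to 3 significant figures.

Wien's law: T = b/λ_max = 2.898×10⁻³/9.877×10⁻⁷ = 2934.09 K.
Lateral area A = 2πrL = 2π×1.23×10⁻⁴×0.0213 = 1.64613×10⁻⁵ m².
Then P = σAT⁴ = 5.670×10⁻⁸×1.64613×10⁻⁵×(2934.09)⁴ = 69.2 W.

P ≈ 69.2 W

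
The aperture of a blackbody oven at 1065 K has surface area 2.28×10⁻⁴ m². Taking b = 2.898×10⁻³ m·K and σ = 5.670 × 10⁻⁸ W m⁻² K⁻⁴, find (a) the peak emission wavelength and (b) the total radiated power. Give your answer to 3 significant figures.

λ_max ≈ 2.72 μm; P ≈ 16.6 W

(a) λ_max = b/T = 2.898×10⁻³/1065 = 2.721×10⁻⁶ m = 2.72 μm.
Area A = 2.28×10⁻⁴ m².
(b) P = σAT⁴ = 5.670×10⁻⁸×2.28×10⁻⁴×(1065)⁴ = 16.6 W.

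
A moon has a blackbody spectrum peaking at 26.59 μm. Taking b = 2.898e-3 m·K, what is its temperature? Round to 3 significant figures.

Wien's law gives T = b/λ_max = (2.898×10⁻³ m·K)/(2.659×10⁻⁵ m) = 109 K.

T ≈ 109 K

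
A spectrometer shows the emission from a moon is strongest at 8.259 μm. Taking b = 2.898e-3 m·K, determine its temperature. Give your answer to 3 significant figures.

T ≈ 351 K

Wien's law gives T = b/λ_max = (2.898×10⁻³ m·K)/(8.259×10⁻⁶ m) = 351 K.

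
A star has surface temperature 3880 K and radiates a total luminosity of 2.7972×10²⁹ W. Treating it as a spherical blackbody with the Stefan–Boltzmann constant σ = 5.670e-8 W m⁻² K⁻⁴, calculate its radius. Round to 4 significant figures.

L = 4πR²σT⁴ ⇒ R = √(L/(4πσT⁴)).
σT⁴ = 1.28502×10⁷ W/m², so R = √(2.7972×10²⁹/(4π×1.28502×10⁷)) = 4.162×10¹⁰ m.

R ≈ 4.162×10¹⁰ m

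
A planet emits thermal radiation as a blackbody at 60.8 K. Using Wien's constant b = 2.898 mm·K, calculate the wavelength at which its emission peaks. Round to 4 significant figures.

λ_max ≈ 47.66 μm

Wien's displacement law: λ_max = b/T = (2.898×10⁻³ m·K)/(60.8 K) = 4.7664×10⁻⁵ m.
That is 47.66 μm, in the infrared range.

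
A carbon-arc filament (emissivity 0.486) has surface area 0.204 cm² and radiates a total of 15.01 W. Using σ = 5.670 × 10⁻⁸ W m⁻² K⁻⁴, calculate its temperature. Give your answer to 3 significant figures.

Area A = 0.204 cm² = 2.04×10⁻⁵ m².
P = εσAT⁴ ⇒ T = (P/(εσA))^(1/4) = (15.01/(0.486×5.670×10⁻⁸×2.04×10⁻⁵))^(1/4) = 2.27×10³ K.

T ≈ 2.27×10³ K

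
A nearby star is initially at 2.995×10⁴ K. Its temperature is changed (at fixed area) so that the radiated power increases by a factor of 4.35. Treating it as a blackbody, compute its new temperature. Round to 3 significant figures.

T₂ ≈ 4.33×10⁴ K

P ∝ T⁴, so T₂/T₁ = (P₂/P₁)^(1/4) = (4.35)^(1/4) = 1.44418.
T₂ = 2.995×10⁴ × 1.44418 = 4.33×10⁴ K.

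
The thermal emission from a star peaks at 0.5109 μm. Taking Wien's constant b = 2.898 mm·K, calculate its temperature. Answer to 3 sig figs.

Wien's law gives T = b/λ_max = (2.898×10⁻³ m·K)/(5.109×10⁻⁷ m) = 5.67×10³ K.

T ≈ 5.67×10³ K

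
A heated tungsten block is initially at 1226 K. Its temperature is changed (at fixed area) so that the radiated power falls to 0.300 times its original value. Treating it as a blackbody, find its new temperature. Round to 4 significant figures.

T₂ ≈ 907.3 K

P ∝ T⁴, so T₂/T₁ = (P₂/P₁)^(1/4) = (0.300)^(1/4) = 0.740083.
T₂ = 1226 × 0.740083 = 907.3 K.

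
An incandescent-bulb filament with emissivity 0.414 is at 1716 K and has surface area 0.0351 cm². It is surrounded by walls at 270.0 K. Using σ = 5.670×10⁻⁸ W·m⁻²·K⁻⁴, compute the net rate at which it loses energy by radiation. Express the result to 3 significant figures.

Area A = 0.0351 cm² = 3.51×10⁻⁶ m².
Net radiated power P_net = εσA(T⁴ − T₀⁴) = 0.414×5.670×10⁻⁸×3.51×10⁻⁶×(1716⁴ − 270.0⁴).
T⁴ − T₀⁴ = 8.67100×10¹² − 5.31441×10⁹ = 8.66569×10¹² K⁴, so P_net = 0.714 W.

Net loss ≈ 0.714 W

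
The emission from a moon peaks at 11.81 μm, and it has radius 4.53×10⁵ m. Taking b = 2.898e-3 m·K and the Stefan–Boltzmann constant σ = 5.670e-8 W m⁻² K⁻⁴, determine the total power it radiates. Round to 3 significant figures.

P ≈ 5.30×10¹⁴ W

Wien's law: T = b/λ_max = 2.898×10⁻³/1.181×10⁻⁵ = 245.385 K.
Surface area A = 4πR² = 4π(4.53×10⁵ m)² = 2.57873×10¹² m².
Then P = σAT⁴ = 5.670×10⁻⁸×2.57873×10¹²×(245.385)⁴ = 5.30×10¹⁴ W.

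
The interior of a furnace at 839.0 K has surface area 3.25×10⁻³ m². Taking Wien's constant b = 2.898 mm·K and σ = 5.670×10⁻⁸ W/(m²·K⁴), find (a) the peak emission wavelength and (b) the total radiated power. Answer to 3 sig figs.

(a) λ_max = b/T = 2.898×10⁻³/839.0 = 3.454×10⁻⁶ m = 3.45 μm.
Area A = 3.25×10⁻³ m².
(b) P = σAT⁴ = 5.670×10⁻⁸×3.25×10⁻³×(839.0)⁴ = 91.3 W.

λ_max ≈ 3.45 μm; P ≈ 91.3 W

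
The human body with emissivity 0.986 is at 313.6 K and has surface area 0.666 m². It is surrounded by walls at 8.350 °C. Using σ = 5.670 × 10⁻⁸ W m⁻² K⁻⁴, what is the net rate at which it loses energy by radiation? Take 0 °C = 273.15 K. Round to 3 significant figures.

Surroundings: T = 8.350 °C + 273.15 = 281.500 K.
Area A = 0.666 m².
Net radiated power P_net = εσA(T⁴ − T₀⁴) = 0.986×5.670×10⁻⁸×0.666×(313.6⁴ − 281.500⁴).
T⁴ − T₀⁴ = 9.67173×10⁹ − 6.27933×10⁹ = 3.39240×10⁹ K⁴, so P_net = 126 W.

Net loss ≈ 126 W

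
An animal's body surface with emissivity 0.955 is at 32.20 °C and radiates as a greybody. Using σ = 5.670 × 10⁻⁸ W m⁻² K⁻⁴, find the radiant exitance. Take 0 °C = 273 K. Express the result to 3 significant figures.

T = 32.20 °C + 273 = 305.20 K.
Stefan–Boltzmann: I = εσT⁴ = 0.955 × 5.670×10⁻⁸ × (305.20)⁴ = 470 W/m².

I ≈ 470 W/m²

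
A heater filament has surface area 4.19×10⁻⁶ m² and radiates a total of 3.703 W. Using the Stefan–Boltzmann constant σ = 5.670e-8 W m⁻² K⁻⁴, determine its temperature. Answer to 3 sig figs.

Area A = 4.19×10⁻⁶ m².
P = σAT⁴ ⇒ T = (P/(σA))^(1/4) = (3.703/(5.670×10⁻⁸×4.19×10⁻⁶))^(1/4) = 1.99×10³ K.

T ≈ 1.99×10³ K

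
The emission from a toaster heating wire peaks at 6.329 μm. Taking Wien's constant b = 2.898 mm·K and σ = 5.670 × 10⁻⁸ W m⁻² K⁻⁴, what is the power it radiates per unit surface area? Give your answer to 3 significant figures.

I ≈ 2.49×10³ W/m²

Wien's law: T = b/λ_max = 2.898×10⁻³/6.329×10⁻⁶ = 457.892 K.
Then I = σT⁴ = 5.670×10⁻⁸×(457.892)⁴ = 2.49×10³ W/m².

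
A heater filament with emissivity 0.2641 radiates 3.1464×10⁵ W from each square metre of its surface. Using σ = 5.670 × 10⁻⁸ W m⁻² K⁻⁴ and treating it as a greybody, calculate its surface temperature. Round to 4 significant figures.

T ≈ 2141 K

I = εσT⁴, so T = (I/εσ)^(1/4) = (3.1464×10⁵/(0.2641×5.670×10⁻⁸))^(1/4) = 2141 K.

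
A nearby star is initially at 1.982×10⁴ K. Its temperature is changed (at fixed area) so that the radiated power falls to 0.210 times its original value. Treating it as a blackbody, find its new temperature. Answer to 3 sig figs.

T₂ ≈ 1.34×10⁴ K

P ∝ T⁴, so T₂/T₁ = (P₂/P₁)^(1/4) = (0.210)^(1/4) = 0.676947.
T₂ = 1.982×10⁴ × 0.676947 = 1.34×10⁴ K.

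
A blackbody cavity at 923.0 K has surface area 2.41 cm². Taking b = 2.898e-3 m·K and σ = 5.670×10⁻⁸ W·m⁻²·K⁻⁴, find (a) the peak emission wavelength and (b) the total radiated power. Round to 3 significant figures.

λ_max ≈ 3.14 μm; P ≈ 9.92 W

(a) λ_max = b/T = 2.898×10⁻³/923.0 = 3.140×10⁻⁶ m = 3.14 μm.
Area A = 2.41 cm² = 2.41×10⁻⁴ m².
(b) P = σAT⁴ = 5.670×10⁻⁸×2.41×10⁻⁴×(923.0)⁴ = 9.92 W.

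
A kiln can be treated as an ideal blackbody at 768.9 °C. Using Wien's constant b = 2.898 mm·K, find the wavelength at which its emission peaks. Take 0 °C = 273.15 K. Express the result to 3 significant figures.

λ_max ≈ 2.78×10³ nm

T = 768.9 °C + 273.15 = 1042.05 K.
Wien's displacement law: λ_max = b/T = (2.898×10⁻³ m·K)/(1042.05 K) = 2.781×10⁻⁶ m.
That is 2.78×10³ nm, in the infrared range.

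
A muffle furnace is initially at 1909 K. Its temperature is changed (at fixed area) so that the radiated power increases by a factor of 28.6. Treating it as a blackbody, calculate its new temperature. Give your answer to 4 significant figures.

T₂ ≈ 4415 K

P ∝ T⁴, so T₂/T₁ = (P₂/P₁)^(1/4) = (28.6)^(1/4) = 2.31255.
T₂ = 1909 × 2.31255 = 4415 K.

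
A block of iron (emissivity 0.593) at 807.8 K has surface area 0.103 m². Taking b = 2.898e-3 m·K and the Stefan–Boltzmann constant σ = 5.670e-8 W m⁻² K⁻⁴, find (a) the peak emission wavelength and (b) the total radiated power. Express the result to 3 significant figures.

(a) λ_max = b/T = 2.898×10⁻³/807.8 = 3.588×10⁻⁶ m = 3.59 μm.
Area A = 0.103 m².
(b) P = εσAT⁴ = 0.593×5.670×10⁻⁸×0.103×(807.8)⁴ = 1.47×10³ W.

λ_max ≈ 3.59 μm; P ≈ 1.47×10³ W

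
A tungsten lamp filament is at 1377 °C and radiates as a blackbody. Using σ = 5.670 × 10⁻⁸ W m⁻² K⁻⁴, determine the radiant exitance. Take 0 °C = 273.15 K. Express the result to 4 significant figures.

T = 1377 °C + 273.15 = 1650.15 K.
Stefan–Boltzmann: I = σT⁴ = 5.670×10⁻⁸ × (1650.15)⁴ = 4.204×10⁵ W/m².

I ≈ 4.204×10⁵ W/m²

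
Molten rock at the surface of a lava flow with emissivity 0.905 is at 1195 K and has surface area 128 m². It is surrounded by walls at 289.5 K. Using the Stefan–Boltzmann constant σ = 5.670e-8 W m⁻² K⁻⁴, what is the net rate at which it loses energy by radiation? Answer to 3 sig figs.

Area A = 128 m².
Net radiated power P_net = εσA(T⁴ − T₀⁴) = 0.905×5.670×10⁻⁸×128×(1195⁴ − 289.5⁴).
T⁴ − T₀⁴ = 2.03926×10¹² − 7.02416×10⁹ = 2.03224×10¹² K⁴, so P_net = 1.33×10⁷ W.

Net loss ≈ 1.33×10⁷ W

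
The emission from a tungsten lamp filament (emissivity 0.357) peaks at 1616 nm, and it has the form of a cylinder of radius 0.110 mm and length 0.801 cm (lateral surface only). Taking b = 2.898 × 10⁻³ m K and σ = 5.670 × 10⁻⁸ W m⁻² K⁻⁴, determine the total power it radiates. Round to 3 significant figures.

P ≈ 1.16 W

Wien's law: T = b/λ_max = 2.898×10⁻³/1.616×10⁻⁶ = 1793.32 K.
Lateral area A = 2πrL = 2π×1.10×10⁻⁴×8.01×10⁻³ = 5.53611×10⁻⁶ m².
Then P = εσAT⁴ = 0.357×5.670×10⁻⁸×5.53611×10⁻⁶×(1793.32)⁴ = 1.16 W.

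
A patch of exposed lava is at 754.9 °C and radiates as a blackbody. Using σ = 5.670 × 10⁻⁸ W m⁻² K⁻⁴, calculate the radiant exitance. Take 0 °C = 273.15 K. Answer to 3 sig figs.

I ≈ 6.33×10⁴ W/m²

T = 754.9 °C + 273.15 = 1028.05 K.
Stefan–Boltzmann: I = σT⁴ = 5.670×10⁻⁸ × (1028.05)⁴ = 6.33×10⁴ W/m².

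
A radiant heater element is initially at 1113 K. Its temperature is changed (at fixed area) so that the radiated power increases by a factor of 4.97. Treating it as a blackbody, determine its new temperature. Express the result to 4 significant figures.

P ∝ T⁴, so T₂/T₁ = (P₂/P₁)^(1/4) = (4.97)^(1/4) = 1.49310.
T₂ = 1113 × 1.49310 = 1662 K.

T₂ ≈ 1662 K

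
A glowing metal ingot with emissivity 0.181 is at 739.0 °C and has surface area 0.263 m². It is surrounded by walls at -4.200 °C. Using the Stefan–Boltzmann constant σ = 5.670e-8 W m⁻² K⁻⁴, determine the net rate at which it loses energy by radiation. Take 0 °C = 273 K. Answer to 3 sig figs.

T = 739.0 °C + 273 = 1012.0 K.
Surroundings: T = -4.200 °C + 273 = 268.800 K.
Area A = 0.263 m².
Net radiated power P_net = εσA(T⁴ − T₀⁴) = 0.181×5.670×10⁻⁸×0.263×(1012.0⁴ − 268.800⁴).
T⁴ − T₀⁴ = 1.04887×10¹² − 5.22056×10⁹ = 1.04365×10¹² K⁴, so P_net = 2.82×10³ W.

Net loss ≈ 2.82×10³ W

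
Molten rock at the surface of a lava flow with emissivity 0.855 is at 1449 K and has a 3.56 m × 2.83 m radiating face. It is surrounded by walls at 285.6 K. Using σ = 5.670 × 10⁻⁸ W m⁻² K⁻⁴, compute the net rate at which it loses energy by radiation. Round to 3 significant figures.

Area A = 3.56 × 2.83 = 10.0748 m².
Net radiated power P_net = εσA(T⁴ − T₀⁴) = 0.855×5.670×10⁻⁸×10.0748×(1449⁴ − 285.6⁴).
T⁴ − T₀⁴ = 4.40832×10¹² − 6.65323×10⁹ = 4.40167×10¹² K⁴, so P_net = 2.15×10⁶ W.

Net loss ≈ 2.15×10⁶ W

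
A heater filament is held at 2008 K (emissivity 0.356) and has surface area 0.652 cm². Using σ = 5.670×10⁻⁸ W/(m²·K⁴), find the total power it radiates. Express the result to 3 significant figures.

Area A = 0.652 cm² = 6.52×10⁻⁵ m².
P = εσAT⁴ = 0.356 × 5.670×10⁻⁸ × 6.52×10⁻⁵ × (2008)⁴ = 21.4 W.

P ≈ 21.4 W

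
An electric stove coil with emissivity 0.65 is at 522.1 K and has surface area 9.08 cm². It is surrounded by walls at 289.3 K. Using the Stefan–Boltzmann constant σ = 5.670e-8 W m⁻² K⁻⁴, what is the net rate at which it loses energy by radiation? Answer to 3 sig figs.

Area A = 9.08 cm² = 9.08×10⁻⁴ m².
Net radiated power P_net = εσA(T⁴ − T₀⁴) = 0.65×5.670×10⁻⁸×9.08×10⁻⁴×(522.1⁴ − 289.3⁴).
T⁴ − T₀⁴ = 7.43044×10¹⁰ − 7.00477×10⁹ = 6.72996×10¹⁰ K⁴, so P_net = 2.25 W.

Net loss ≈ 2.25 W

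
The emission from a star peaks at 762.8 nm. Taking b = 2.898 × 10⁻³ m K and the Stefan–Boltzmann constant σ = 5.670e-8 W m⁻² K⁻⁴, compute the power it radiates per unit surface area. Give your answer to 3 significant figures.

I ≈ 1.18×10⁷ W/m²

Wien's law: T = b/λ_max = 2.898×10⁻³/7.628×10⁻⁷ = 3799.16 K.
Then I = σT⁴ = 5.670×10⁻⁸×(3799.16)⁴ = 1.18×10⁷ W/m².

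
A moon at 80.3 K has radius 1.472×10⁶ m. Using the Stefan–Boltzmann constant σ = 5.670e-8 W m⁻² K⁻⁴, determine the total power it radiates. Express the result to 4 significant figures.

Surface area A = 4πR² = 4π(1.472×10⁶ m)² = 2.72286×10¹³ m².
P = σAT⁴ = 5.670×10⁻⁸ × 2.72286×10¹³ × (80.3)⁴ = 6.419×10¹³ W.

P ≈ 6.419×10¹³ W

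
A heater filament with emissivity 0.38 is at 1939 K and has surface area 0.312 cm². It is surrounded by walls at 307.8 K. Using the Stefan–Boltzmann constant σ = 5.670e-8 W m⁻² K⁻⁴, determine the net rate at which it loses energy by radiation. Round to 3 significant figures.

Area A = 0.312 cm² = 3.12×10⁻⁵ m².
Net radiated power P_net = εσA(T⁴ − T₀⁴) = 0.38×5.670×10⁻⁸×3.12×10⁻⁵×(1939⁴ − 307.8⁴).
T⁴ − T₀⁴ = 1.41355×10¹³ − 8.97583×10⁹ = 1.41265×10¹³ K⁴, so P_net = 9.50 W.

Net loss ≈ 9.50 W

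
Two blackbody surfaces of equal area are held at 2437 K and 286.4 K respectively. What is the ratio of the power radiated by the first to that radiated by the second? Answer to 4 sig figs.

With equal areas, P₁/P₂ = (T₁/T₂)⁴ = (2437/286.4)⁴ = 5242.

P₁/P₂ ≈ 5242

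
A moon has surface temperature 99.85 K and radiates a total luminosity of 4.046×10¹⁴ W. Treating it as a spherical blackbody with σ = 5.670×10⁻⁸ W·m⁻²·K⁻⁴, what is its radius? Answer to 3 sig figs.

L = 4πR²σT⁴ ⇒ R = √(L/(4πσT⁴)).
σT⁴ = 5.63606 W/m², so R = √(4.046×10¹⁴/(4π×5.63606)) = 2.39×10⁶ m.

R ≈ 2.39×10⁶ m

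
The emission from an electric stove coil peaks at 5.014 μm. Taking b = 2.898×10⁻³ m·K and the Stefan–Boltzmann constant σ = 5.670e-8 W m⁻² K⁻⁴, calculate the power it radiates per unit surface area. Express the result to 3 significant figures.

Wien's law: T = b/λ_max = 2.898×10⁻³/5.014×10⁻⁶ = 577.982 K.
Then I = σT⁴ = 5.670×10⁻⁸×(577.982)⁴ = 6.33×10³ W/m².

I ≈ 6.33×10³ W/m²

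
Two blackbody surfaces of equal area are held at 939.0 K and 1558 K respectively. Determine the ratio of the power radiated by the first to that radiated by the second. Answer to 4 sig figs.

P₁/P₂ ≈ 0.1319

With equal areas, P₁/P₂ = (T₁/T₂)⁴ = (939.0/1558)⁴ = 0.1319.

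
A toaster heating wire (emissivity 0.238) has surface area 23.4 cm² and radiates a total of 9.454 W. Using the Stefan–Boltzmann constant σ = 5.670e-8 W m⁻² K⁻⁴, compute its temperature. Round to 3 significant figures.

Area A = 23.4 cm² = 2.34×10⁻³ m².
P = εσAT⁴ ⇒ T = (P/(εσA))^(1/4) = (9.454/(0.238×5.670×10⁻⁸×2.34×10⁻³))^(1/4) = 740 K.

T ≈ 740 K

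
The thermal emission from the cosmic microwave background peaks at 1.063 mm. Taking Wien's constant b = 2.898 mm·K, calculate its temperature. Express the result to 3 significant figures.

T ≈ 2.73 K

Wien's law gives T = b/λ_max = (2.898×10⁻³ m·K)/(1.063×10⁻³ m) = 2.73 K.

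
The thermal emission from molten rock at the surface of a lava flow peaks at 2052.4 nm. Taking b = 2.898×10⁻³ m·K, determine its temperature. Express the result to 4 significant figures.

Wien's law gives T = b/λ_max = (2.898×10⁻³ m·K)/(2.0524×10⁻⁶ m) = 1412 K.

T ≈ 1412 K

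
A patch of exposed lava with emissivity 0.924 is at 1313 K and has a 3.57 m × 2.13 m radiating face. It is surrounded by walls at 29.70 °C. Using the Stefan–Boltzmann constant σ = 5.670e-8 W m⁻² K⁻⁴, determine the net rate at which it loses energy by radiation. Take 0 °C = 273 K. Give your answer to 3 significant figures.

Surroundings: T = 29.70 °C + 273 = 302.70 K.
Area A = 3.57 × 2.13 = 7.6041 m².
Net radiated power P_net = εσA(T⁴ − T₀⁴) = 0.924×5.670×10⁻⁸×7.6041×(1313⁴ − 302.70⁴).
T⁴ − T₀⁴ = 2.97207×10¹² − 8.39556×10⁹ = 2.96367×10¹² K⁴, so P_net = 1.18×10⁶ W.

Net loss ≈ 1.18×10⁶ W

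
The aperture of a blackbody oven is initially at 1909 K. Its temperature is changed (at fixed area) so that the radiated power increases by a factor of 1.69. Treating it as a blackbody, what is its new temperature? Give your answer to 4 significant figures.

T₂ ≈ 2177 K

P ∝ T⁴, so T₂/T₁ = (P₂/P₁)^(1/4) = (1.69)^(1/4) = 1.14018.
T₂ = 1909 × 1.14018 = 2177 K.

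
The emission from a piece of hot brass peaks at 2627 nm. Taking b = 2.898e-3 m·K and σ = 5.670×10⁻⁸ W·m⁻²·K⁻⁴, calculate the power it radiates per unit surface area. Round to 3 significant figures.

Wien's law: T = b/λ_max = 2.898×10⁻³/2.627×10⁻⁶ = 1103.16 K.
Then I = σT⁴ = 5.670×10⁻⁸×(1103.16)⁴ = 8.40×10⁴ W/m².

I ≈ 8.40×10⁴ W/m²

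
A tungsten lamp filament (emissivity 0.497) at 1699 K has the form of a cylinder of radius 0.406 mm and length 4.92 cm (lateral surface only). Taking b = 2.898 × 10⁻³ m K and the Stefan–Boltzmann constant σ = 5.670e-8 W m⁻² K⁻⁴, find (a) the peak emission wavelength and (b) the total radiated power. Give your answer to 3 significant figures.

λ_max ≈ 1.71×10³ nm; P ≈ 29.5 W

(a) λ_max = b/T = 2.898×10⁻³/1699 = 1.706×10⁻⁶ m = 1.71×10³ nm.
Lateral area A = 2πrL = 2π×4.06×10⁻⁴×0.0492 = 1.25508×10⁻⁴ m².
(b) P = εσAT⁴ = 0.497×5.670×10⁻⁸×1.25508×10⁻⁴×(1699)⁴ = 29.5 W.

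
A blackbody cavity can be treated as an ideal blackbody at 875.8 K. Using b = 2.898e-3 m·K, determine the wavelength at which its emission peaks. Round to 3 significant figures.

λ_max ≈ 3.31 μm

Wien's displacement law: λ_max = b/T = (2.898×10⁻³ m·K)/(875.8 K) = 3.309×10⁻⁶ m.
That is 3.31 μm, in the infrared range.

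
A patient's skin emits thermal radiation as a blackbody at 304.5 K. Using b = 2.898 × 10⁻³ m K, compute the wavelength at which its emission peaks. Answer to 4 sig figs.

λ_max ≈ 9.517 μm

Wien's displacement law: λ_max = b/T = (2.898×10⁻³ m·K)/(304.5 K) = 9.5172×10⁻⁶ m.
That is 9.517 μm, in the infrared range.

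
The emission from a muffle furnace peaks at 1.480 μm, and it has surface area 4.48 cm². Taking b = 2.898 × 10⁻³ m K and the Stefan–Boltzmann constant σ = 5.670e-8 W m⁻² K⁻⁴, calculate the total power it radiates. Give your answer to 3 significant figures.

Wien's law: T = b/λ_max = 2.898×10⁻³/1.480×10⁻⁶ = 1958.11 K.
Area A = 4.48 cm² = 4.48×10⁻⁴ m².
Then P = σAT⁴ = 5.670×10⁻⁸×4.48×10⁻⁴×(1958.11)⁴ = 373 W.

P ≈ 373 W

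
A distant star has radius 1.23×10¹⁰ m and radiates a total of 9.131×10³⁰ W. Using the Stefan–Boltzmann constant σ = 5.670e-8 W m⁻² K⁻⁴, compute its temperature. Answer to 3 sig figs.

T ≈ 1.71×10⁴ K

Surface area A = 4πR² = 4π(1.23×10¹⁰ m)² = 1.90117×10²¹ m².
P = σAT⁴ ⇒ T = (P/(σA))^(1/4) = (9.131×10³⁰/(5.670×10⁻⁸×1.90117×10²¹))^(1/4) = 1.71×10⁴ K.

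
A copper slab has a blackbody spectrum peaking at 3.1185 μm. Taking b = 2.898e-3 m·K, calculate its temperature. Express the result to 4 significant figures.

Wien's law gives T = b/λ_max = (2.898×10⁻³ m·K)/(3.1185×10⁻⁶ m) = 929.3 K.

T ≈ 929.3 K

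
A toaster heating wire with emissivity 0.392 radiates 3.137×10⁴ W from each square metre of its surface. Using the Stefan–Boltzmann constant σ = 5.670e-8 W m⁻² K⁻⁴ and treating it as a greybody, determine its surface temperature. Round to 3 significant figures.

I = εσT⁴, so T = (I/εσ)^(1/4) = (3.137×10⁴/(0.392×5.670×10⁻⁸))^(1/4) = 1.09×10³ K.

T ≈ 1.09×10³ K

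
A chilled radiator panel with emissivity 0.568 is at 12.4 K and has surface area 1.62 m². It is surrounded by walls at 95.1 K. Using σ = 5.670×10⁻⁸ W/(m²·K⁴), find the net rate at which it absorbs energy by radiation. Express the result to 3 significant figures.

Area A = 1.62 m².
Net radiated power P_net = εσA(T⁴ − T₀⁴) = 0.568×5.670×10⁻⁸×1.62×(12.4⁴ − 95.1⁴).
T⁴ − T₀⁴ = 23642.1 − 8.17941×10⁷ = -8.17705×10⁷ K⁴, so P_net = -4.27 W — negative, meaning a net gain of 4.27 W.

Net gain ≈ 4.27 W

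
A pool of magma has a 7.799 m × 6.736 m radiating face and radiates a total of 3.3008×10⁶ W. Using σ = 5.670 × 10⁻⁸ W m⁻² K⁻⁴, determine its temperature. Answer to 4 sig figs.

T ≈ 1026 K

Area A = 7.799 × 6.736 = 52.5341 m².
P = σAT⁴ ⇒ T = (P/(σA))^(1/4) = (3.3008×10⁶/(5.670×10⁻⁸×52.5341))^(1/4) = 1026 K.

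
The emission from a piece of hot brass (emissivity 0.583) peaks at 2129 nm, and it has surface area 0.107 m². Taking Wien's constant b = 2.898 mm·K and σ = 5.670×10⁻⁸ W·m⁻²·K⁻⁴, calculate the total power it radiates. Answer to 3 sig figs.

P ≈ 1.21×10⁴ W

Wien's law: T = b/λ_max = 2.898×10⁻³/2.129×10⁻⁶ = 1361.20 K.
Area A = 0.107 m².
Then P = εσAT⁴ = 0.583×5.670×10⁻⁸×0.107×(1361.20)⁴ = 1.21×10⁴ W.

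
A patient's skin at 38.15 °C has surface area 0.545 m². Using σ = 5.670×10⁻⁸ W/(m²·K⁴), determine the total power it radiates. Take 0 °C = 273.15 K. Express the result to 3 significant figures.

T = 38.15 °C + 273.15 = 311.30 K.
Area A = 0.545 m².
P = σAT⁴ = 5.670×10⁻⁸ × 0.545 × (311.30)⁴ = 290 W.

P ≈ 290 W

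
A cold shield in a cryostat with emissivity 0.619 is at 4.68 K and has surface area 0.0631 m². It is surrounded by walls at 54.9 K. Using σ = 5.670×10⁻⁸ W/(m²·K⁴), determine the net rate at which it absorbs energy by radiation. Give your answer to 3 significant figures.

Area A = 0.0631 m².
Net radiated power P_net = εσA(T⁴ − T₀⁴) = 0.619×5.670×10⁻⁸×0.0631×(4.68⁴ − 54.9⁴).
T⁴ − T₀⁴ = 479.715 − 9.08426×10⁶ = -9.08378×10⁶ K⁴, so P_net = -0.0201 W — negative, meaning a net gain of 0.0201 W.

Net gain ≈ 0.0201 W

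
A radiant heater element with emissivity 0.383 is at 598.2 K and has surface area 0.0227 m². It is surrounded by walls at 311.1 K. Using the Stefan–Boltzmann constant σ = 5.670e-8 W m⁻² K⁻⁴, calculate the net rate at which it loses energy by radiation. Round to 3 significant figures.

Net loss ≈ 58.5 W

Area A = 0.0227 m².
Net radiated power P_net = εσA(T⁴ − T₀⁴) = 0.383×5.670×10⁻⁸×0.0227×(598.2⁴ − 311.1⁴).
T⁴ − T₀⁴ = 1.28052×10¹¹ − 9.36699×10⁹ = 1.18685×10¹¹ K⁴, so P_net = 58.5 W.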